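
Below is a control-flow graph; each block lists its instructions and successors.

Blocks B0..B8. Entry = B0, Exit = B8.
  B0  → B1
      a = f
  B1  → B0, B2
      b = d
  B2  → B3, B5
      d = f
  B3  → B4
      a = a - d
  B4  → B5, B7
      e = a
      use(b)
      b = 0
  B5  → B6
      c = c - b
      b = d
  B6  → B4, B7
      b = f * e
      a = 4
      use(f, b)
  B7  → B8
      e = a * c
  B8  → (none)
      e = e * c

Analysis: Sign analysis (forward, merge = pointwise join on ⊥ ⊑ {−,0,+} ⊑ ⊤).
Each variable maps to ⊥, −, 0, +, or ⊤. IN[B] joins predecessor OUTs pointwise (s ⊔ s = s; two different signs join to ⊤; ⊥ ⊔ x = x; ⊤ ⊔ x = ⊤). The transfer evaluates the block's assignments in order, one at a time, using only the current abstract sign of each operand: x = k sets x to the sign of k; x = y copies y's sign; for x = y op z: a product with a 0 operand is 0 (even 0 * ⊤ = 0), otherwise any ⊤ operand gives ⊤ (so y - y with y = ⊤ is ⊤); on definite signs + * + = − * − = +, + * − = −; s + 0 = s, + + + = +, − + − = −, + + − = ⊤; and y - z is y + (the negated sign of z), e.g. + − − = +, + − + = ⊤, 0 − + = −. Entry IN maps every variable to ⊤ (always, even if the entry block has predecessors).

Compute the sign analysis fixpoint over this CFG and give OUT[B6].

Per-block solution:
  B0:   IN=(all ⊤)   OUT=(all ⊤)
  B1:   IN=(all ⊤)   OUT=(all ⊤)
  B2:   IN=(all ⊤)   OUT=(all ⊤)
  B3:   IN=(all ⊤)   OUT=(all ⊤)
  B4:   IN=(all ⊤)   OUT={b:0; rest ⊤}
  B5:   IN=(all ⊤)   OUT=(all ⊤)
  B6:   IN=(all ⊤)   OUT={a:+; rest ⊤}
  B7:   IN=(all ⊤)   OUT=(all ⊤)
  B8:   IN=(all ⊤)   OUT=(all ⊤)

Merge at B6: IN[B6] = OUT[B5] = {a: ⊤, b: ⊤, c: ⊤, d: ⊤, e: ⊤, f: ⊤}
Applying B6's transfer function to that IN value gives OUT[B6] (row B6 above).

Answer: {a: +, b: ⊤, c: ⊤, d: ⊤, e: ⊤, f: ⊤}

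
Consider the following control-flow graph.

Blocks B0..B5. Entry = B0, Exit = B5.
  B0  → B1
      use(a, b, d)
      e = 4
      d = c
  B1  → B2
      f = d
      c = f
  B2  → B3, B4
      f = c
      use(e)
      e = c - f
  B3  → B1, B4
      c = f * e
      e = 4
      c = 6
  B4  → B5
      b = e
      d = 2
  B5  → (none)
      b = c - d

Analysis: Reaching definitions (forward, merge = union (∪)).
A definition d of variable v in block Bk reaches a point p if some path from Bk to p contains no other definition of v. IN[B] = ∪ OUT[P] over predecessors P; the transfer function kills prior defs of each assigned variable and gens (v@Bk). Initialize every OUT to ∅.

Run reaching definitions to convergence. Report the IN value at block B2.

Answer: {c@B1, d@B0, e@B0, e@B3, f@B1}

Derivation:
Per-block solution:
  B0:  IN={}  OUT={d@B0, e@B0}
  B1:  IN={c@B3, d@B0, e@B0, e@B3, f@B2}  OUT={c@B1, d@B0, e@B0, e@B3, f@B1}
  B2:  IN={c@B1, d@B0, e@B0, e@B3, f@B1}  OUT={c@B1, d@B0, e@B2, f@B2}
  B3:  IN={c@B1, d@B0, e@B2, f@B2}  OUT={c@B3, d@B0, e@B3, f@B2}
  B4:  IN={c@B1, c@B3, d@B0, e@B2, e@B3, f@B2}  OUT={b@B4, c@B1, c@B3, d@B4, e@B2, e@B3, f@B2}
  B5:  IN={b@B4, c@B1, c@B3, d@B4, e@B2, e@B3, f@B2}  OUT={b@B5, c@B1, c@B3, d@B4, e@B2, e@B3, f@B2}

Merge at B2: IN[B2] = OUT[B1] = {c@B1, d@B0, e@B0, e@B3, f@B1}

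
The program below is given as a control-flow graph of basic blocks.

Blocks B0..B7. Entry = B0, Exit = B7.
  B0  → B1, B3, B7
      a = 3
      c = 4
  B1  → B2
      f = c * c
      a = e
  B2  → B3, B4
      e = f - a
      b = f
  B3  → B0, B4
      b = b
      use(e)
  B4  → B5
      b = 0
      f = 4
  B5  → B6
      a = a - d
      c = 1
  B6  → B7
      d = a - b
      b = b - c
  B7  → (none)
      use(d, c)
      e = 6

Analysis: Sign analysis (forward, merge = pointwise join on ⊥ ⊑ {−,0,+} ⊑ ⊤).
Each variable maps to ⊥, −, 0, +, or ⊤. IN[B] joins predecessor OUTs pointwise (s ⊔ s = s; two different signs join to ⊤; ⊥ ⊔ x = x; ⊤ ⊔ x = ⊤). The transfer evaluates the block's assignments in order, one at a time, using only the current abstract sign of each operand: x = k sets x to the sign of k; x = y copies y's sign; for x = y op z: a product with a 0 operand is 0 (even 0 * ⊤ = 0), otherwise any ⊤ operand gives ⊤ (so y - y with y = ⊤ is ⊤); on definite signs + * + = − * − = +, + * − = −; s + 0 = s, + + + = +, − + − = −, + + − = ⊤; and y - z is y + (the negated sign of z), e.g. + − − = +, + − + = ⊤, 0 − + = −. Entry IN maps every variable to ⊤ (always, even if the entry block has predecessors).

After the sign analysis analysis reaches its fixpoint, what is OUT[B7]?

Per-block solution:
  B0: | IN=(all ⊤) | OUT={a:+, c:+; rest ⊤}
  B1: | IN={a:+, c:+; rest ⊤} | OUT={c:+, f:+; rest ⊤}
  B2: | IN={c:+, f:+; rest ⊤} | OUT={b:+, c:+, f:+; rest ⊤}
  B3: | IN={c:+; rest ⊤} | OUT={c:+; rest ⊤}
  B4: | IN={c:+; rest ⊤} | OUT={b:0, c:+, f:+; rest ⊤}
  B5: | IN={b:0, c:+, f:+; rest ⊤} | OUT={b:0, c:+, f:+; rest ⊤}
  B6: | IN={b:0, c:+, f:+; rest ⊤} | OUT={b:-, c:+, f:+; rest ⊤}
  B7: | IN={c:+; rest ⊤} | OUT={c:+, e:+; rest ⊤}

Merge at B7: IN[B7] = OUT[B0] ⊔ OUT[B6] = {a: ⊤, b: ⊤, c: +, d: ⊤, e: ⊤, f: ⊤}
Applying B7's transfer function to that IN value gives OUT[B7] (row B7 above).

Answer: {a: ⊤, b: ⊤, c: +, d: ⊤, e: +, f: ⊤}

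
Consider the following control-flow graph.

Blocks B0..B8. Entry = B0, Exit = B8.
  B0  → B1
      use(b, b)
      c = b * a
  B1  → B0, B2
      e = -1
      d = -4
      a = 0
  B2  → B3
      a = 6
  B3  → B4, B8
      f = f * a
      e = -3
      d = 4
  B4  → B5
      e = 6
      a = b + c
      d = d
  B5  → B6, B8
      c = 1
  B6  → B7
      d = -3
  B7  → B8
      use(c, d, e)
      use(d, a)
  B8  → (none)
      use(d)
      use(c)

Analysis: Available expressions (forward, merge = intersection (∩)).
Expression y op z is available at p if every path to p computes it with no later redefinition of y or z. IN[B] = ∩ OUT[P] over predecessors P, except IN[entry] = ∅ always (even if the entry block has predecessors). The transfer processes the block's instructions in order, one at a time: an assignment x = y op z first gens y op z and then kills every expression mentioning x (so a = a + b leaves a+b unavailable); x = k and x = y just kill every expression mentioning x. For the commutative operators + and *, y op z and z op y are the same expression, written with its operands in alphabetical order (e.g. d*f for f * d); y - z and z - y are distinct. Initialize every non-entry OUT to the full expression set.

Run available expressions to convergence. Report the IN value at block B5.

Per-block solution:
  B0:   IN={}   OUT={a*b}
  B1:   IN={a*b}   OUT={}
  B2:   IN={}   OUT={}
  B3:   IN={}   OUT={}
  B4:   IN={}   OUT={b+c}
  B5:   IN={b+c}   OUT={}
  B6:   IN={}   OUT={}
  B7:   IN={}   OUT={}
  B8:   IN={}   OUT={}

Merge at B5: IN[B5] = OUT[B4] = {b+c}

Answer: {b+c}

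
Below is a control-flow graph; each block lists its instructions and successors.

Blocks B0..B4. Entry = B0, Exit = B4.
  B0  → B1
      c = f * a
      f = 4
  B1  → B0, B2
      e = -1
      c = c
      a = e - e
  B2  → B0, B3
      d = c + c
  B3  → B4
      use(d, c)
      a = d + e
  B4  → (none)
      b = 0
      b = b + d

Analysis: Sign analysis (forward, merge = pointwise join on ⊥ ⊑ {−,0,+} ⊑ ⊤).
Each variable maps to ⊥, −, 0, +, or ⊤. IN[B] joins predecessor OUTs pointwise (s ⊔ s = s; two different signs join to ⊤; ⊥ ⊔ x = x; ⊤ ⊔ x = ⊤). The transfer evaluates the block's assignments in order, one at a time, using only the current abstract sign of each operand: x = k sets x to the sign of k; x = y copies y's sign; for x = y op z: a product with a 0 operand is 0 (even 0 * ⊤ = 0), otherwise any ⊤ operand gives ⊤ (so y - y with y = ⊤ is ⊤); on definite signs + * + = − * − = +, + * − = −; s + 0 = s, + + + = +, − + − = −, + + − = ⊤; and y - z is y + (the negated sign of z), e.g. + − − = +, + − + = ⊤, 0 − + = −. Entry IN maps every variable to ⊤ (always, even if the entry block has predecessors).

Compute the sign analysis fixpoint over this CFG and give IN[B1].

Per-block solution:
  B0:  IN=(all ⊤)  OUT={f:+; rest ⊤}
  B1:  IN={f:+; rest ⊤}  OUT={e:-, f:+; rest ⊤}
  B2:  IN={e:-, f:+; rest ⊤}  OUT={e:-, f:+; rest ⊤}
  B3:  IN={e:-, f:+; rest ⊤}  OUT={e:-, f:+; rest ⊤}
  B4:  IN={e:-, f:+; rest ⊤}  OUT={e:-, f:+; rest ⊤}

Merge at B1: IN[B1] = OUT[B0] = {a: ⊤, b: ⊤, c: ⊤, d: ⊤, e: ⊤, f: +}

Answer: {a: ⊤, b: ⊤, c: ⊤, d: ⊤, e: ⊤, f: +}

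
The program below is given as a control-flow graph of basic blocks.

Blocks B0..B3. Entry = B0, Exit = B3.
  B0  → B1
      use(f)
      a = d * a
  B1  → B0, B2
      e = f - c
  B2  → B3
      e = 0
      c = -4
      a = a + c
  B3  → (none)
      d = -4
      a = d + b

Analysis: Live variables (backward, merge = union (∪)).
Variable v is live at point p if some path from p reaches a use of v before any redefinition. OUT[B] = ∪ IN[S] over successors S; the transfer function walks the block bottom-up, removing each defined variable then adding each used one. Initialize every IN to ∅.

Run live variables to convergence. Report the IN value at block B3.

Answer: {b}

Derivation:
Fixpoint table:
  B0:  IN={a, b, c, d, f}  OUT={a, b, c, d, f}
  B1:  IN={a, b, c, d, f}  OUT={a, b, c, d, f}
  B2:  IN={a, b}  OUT={b}
  B3:  IN={b}  OUT={}

B3 is the boundary node: OUT[B3] = {}
Applying B3's transfer function to that OUT value gives IN[B3] (row B3 above).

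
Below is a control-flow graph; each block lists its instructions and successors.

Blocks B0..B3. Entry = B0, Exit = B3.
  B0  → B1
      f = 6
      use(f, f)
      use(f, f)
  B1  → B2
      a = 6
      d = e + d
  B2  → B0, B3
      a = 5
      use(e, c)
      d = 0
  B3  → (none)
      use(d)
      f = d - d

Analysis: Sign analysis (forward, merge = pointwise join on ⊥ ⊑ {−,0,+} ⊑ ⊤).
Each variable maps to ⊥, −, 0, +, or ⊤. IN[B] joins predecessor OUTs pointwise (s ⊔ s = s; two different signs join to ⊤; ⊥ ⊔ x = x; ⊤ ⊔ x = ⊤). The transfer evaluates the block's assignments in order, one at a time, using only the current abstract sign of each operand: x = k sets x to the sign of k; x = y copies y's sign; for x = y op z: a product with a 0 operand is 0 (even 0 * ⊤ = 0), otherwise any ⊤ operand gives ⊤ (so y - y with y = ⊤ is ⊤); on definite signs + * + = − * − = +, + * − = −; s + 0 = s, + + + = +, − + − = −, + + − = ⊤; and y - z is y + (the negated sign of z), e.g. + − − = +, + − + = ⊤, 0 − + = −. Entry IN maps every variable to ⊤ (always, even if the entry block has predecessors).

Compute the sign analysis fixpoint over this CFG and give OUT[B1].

Fixpoint table:
  B0:  IN=(all ⊤)  OUT={f:+; rest ⊤}
  B1:  IN={f:+; rest ⊤}  OUT={a:+, f:+; rest ⊤}
  B2:  IN={a:+, f:+; rest ⊤}  OUT={a:+, d:0, f:+; rest ⊤}
  B3:  IN={a:+, d:0, f:+; rest ⊤}  OUT={a:+, d:0, f:0; rest ⊤}

Merge at B1: IN[B1] = OUT[B0] = {a: ⊤, b: ⊤, c: ⊤, d: ⊤, e: ⊤, f: +}
Applying B1's transfer function to that IN value gives OUT[B1] (row B1 above).

Answer: {a: +, b: ⊤, c: ⊤, d: ⊤, e: ⊤, f: +}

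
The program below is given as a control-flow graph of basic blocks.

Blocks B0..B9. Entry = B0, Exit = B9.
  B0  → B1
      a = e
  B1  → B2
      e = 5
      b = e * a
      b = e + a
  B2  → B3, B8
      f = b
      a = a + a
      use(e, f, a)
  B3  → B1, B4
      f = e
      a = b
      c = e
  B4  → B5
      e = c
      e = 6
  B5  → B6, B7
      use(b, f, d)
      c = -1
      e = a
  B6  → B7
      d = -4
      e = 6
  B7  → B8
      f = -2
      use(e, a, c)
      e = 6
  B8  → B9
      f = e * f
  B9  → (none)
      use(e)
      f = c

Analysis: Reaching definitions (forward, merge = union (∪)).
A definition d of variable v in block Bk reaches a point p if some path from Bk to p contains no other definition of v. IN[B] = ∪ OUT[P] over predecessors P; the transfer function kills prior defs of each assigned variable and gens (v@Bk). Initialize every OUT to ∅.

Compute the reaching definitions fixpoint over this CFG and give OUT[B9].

Per-block solution:
  B0:   IN={}   OUT={a@B0}
  B1:   IN={a@B0, a@B3, b@B1, c@B3, e@B1, f@B3}   OUT={a@B0, a@B3, b@B1, c@B3, e@B1, f@B3}
  B2:   IN={a@B0, a@B3, b@B1, c@B3, e@B1, f@B3}   OUT={a@B2, b@B1, c@B3, e@B1, f@B2}
  B3:   IN={a@B2, b@B1, c@B3, e@B1, f@B2}   OUT={a@B3, b@B1, c@B3, e@B1, f@B3}
  B4:   IN={a@B3, b@B1, c@B3, e@B1, f@B3}   OUT={a@B3, b@B1, c@B3, e@B4, f@B3}
  B5:   IN={a@B3, b@B1, c@B3, e@B4, f@B3}   OUT={a@B3, b@B1, c@B5, e@B5, f@B3}
  B6:   IN={a@B3, b@B1, c@B5, e@B5, f@B3}   OUT={a@B3, b@B1, c@B5, d@B6, e@B6, f@B3}
  B7:   IN={a@B3, b@B1, c@B5, d@B6, e@B5, e@B6, f@B3}   OUT={a@B3, b@B1, c@B5, d@B6, e@B7, f@B7}
  B8:   IN={a@B2, a@B3, b@B1, c@B3, c@B5, d@B6, e@B1, e@B7, f@B2, f@B7}   OUT={a@B2, a@B3, b@B1, c@B3, c@B5, d@B6, e@B1, e@B7, f@B8}
  B9:   IN={a@B2, a@B3, b@B1, c@B3, c@B5, d@B6, e@B1, e@B7, f@B8}   OUT={a@B2, a@B3, b@B1, c@B3, c@B5, d@B6, e@B1, e@B7, f@B9}

Merge at B9: IN[B9] = OUT[B8] = {a@B2, a@B3, b@B1, c@B3, c@B5, d@B6, e@B1, e@B7, f@B8}
Applying B9's transfer function to that IN value gives OUT[B9] (row B9 above).

Answer: {a@B2, a@B3, b@B1, c@B3, c@B5, d@B6, e@B1, e@B7, f@B9}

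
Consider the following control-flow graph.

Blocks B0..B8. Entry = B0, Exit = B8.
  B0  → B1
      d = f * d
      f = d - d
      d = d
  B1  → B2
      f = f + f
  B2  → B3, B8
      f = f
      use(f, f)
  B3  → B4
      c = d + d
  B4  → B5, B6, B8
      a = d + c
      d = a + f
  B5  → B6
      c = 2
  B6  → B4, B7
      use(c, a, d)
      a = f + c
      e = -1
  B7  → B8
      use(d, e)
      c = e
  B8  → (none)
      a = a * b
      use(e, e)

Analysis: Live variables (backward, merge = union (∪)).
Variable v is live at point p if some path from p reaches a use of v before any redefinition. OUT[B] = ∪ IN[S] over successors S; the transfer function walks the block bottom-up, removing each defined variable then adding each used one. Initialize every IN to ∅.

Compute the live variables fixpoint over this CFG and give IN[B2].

Per-block solution:
  B0:  IN={a, b, d, e, f}  OUT={a, b, d, e, f}
  B1:  IN={a, b, d, e, f}  OUT={a, b, d, e, f}
  B2:  IN={a, b, d, e, f}  OUT={a, b, d, e, f}
  B3:  IN={b, d, e, f}  OUT={b, c, d, e, f}
  B4:  IN={b, c, d, e, f}  OUT={a, b, c, d, e, f}
  B5:  IN={a, b, d, f}  OUT={a, b, c, d, f}
  B6:  IN={a, b, c, d, f}  OUT={a, b, c, d, e, f}
  B7:  IN={a, b, d, e}  OUT={a, b, e}
  B8:  IN={a, b, e}  OUT={}

Merge at B2: OUT[B2] = IN[B3] ⊔ IN[B8] = {a, b, d, e, f}
Applying B2's transfer function to that OUT value gives IN[B2] (row B2 above).

Answer: {a, b, d, e, f}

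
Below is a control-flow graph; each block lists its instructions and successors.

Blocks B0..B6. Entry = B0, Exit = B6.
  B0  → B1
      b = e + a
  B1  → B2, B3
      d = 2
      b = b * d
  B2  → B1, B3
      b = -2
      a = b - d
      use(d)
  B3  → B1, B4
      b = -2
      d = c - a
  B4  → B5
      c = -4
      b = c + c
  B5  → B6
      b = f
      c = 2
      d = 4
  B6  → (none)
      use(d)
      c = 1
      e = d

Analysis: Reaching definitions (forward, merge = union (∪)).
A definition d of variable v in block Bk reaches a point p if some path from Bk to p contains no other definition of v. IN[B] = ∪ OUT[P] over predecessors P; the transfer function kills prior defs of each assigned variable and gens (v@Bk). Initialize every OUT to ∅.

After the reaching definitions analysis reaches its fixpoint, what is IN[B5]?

Answer: {a@B2, b@B4, c@B4, d@B3}

Trace:
Fixpoint table:
  B0:   IN={}   OUT={b@B0}
  B1:   IN={a@B2, b@B0, b@B2, b@B3, d@B1, d@B3}   OUT={a@B2, b@B1, d@B1}
  B2:   IN={a@B2, b@B1, d@B1}   OUT={a@B2, b@B2, d@B1}
  B3:   IN={a@B2, b@B1, b@B2, d@B1}   OUT={a@B2, b@B3, d@B3}
  B4:   IN={a@B2, b@B3, d@B3}   OUT={a@B2, b@B4, c@B4, d@B3}
  B5:   IN={a@B2, b@B4, c@B4, d@B3}   OUT={a@B2, b@B5, c@B5, d@B5}
  B6:   IN={a@B2, b@B5, c@B5, d@B5}   OUT={a@B2, b@B5, c@B6, d@B5, e@B6}

Merge at B5: IN[B5] = OUT[B4] = {a@B2, b@B4, c@B4, d@B3}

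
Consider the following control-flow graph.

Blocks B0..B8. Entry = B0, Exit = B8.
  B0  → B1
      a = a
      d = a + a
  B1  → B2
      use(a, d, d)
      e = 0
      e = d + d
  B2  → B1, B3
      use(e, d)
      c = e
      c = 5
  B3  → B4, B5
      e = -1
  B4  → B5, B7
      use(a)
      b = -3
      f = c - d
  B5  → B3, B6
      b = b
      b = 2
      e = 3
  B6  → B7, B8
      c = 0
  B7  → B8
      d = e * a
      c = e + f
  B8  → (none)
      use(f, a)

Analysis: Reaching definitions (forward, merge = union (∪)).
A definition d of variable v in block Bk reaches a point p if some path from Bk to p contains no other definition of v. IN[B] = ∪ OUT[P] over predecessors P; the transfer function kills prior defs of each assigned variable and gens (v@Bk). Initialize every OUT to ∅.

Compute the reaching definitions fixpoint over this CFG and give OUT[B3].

Per-block solution:
  B0:  IN={}  OUT={a@B0, d@B0}
  B1:  IN={a@B0, c@B2, d@B0, e@B1}  OUT={a@B0, c@B2, d@B0, e@B1}
  B2:  IN={a@B0, c@B2, d@B0, e@B1}  OUT={a@B0, c@B2, d@B0, e@B1}
  B3:  IN={a@B0, b@B5, c@B2, d@B0, e@B1, e@B5, f@B4}  OUT={a@B0, b@B5, c@B2, d@B0, e@B3, f@B4}
  B4:  IN={a@B0, b@B5, c@B2, d@B0, e@B3, f@B4}  OUT={a@B0, b@B4, c@B2, d@B0, e@B3, f@B4}
  B5:  IN={a@B0, b@B4, b@B5, c@B2, d@B0, e@B3, f@B4}  OUT={a@B0, b@B5, c@B2, d@B0, e@B5, f@B4}
  B6:  IN={a@B0, b@B5, c@B2, d@B0, e@B5, f@B4}  OUT={a@B0, b@B5, c@B6, d@B0, e@B5, f@B4}
  B7:  IN={a@B0, b@B4, b@B5, c@B2, c@B6, d@B0, e@B3, e@B5, f@B4}  OUT={a@B0, b@B4, b@B5, c@B7, d@B7, e@B3, e@B5, f@B4}
  B8:  IN={a@B0, b@B4, b@B5, c@B6, c@B7, d@B0, d@B7, e@B3, e@B5, f@B4}  OUT={a@B0, b@B4, b@B5, c@B6, c@B7, d@B0, d@B7, e@B3, e@B5, f@B4}

Merge at B3: IN[B3] = OUT[B2] ⊔ OUT[B5] = {a@B0, b@B5, c@B2, d@B0, e@B1, e@B5, f@B4}
Applying B3's transfer function to that IN value gives OUT[B3] (row B3 above).

Answer: {a@B0, b@B5, c@B2, d@B0, e@B3, f@B4}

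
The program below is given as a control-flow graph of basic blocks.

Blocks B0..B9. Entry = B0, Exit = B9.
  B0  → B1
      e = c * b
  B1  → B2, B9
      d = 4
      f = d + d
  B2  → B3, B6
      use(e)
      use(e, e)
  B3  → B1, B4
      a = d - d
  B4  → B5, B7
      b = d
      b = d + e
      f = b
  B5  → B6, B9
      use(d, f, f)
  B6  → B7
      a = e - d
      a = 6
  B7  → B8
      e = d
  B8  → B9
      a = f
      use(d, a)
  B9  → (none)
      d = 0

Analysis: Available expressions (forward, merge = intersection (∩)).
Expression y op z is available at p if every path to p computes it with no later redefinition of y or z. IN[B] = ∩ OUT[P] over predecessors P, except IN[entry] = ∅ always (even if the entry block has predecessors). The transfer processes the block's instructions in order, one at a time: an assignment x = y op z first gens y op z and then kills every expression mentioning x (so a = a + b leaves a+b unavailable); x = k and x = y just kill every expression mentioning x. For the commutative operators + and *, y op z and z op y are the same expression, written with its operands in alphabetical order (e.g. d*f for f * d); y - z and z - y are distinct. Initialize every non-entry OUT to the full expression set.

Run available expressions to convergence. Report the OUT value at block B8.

Fixpoint table:
  B0:  IN={}  OUT={b*c}
  B1:  IN={b*c}  OUT={b*c, d+d}
  B2:  IN={b*c, d+d}  OUT={b*c, d+d}
  B3:  IN={b*c, d+d}  OUT={b*c, d+d, d-d}
  B4:  IN={b*c, d+d, d-d}  OUT={d+d, d+e, d-d}
  B5:  IN={d+d, d+e, d-d}  OUT={d+d, d+e, d-d}
  B6:  IN={d+d}  OUT={d+d, e-d}
  B7:  IN={d+d}  OUT={d+d}
  B8:  IN={d+d}  OUT={d+d}
  B9:  IN={d+d}  OUT={}

Merge at B8: IN[B8] = OUT[B7] = {d+d}
Applying B8's transfer function to that IN value gives OUT[B8] (row B8 above).

Answer: {d+d}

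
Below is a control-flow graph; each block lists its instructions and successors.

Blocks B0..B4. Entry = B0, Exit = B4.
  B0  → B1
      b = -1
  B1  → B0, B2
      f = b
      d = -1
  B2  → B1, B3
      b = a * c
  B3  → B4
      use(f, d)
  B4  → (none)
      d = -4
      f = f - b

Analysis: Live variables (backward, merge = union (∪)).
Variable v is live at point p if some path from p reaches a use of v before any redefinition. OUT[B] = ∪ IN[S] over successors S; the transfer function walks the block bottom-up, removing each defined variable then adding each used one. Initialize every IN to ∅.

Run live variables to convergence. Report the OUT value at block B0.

Answer: {a, b, c}

Working:
Fixpoint table:
  B0:   IN={a, c}   OUT={a, b, c}
  B1:   IN={a, b, c}   OUT={a, c, d, f}
  B2:   IN={a, c, d, f}   OUT={a, b, c, d, f}
  B3:   IN={b, d, f}   OUT={b, f}
  B4:   IN={b, f}   OUT={}

Merge at B0: OUT[B0] = IN[B1] = {a, b, c}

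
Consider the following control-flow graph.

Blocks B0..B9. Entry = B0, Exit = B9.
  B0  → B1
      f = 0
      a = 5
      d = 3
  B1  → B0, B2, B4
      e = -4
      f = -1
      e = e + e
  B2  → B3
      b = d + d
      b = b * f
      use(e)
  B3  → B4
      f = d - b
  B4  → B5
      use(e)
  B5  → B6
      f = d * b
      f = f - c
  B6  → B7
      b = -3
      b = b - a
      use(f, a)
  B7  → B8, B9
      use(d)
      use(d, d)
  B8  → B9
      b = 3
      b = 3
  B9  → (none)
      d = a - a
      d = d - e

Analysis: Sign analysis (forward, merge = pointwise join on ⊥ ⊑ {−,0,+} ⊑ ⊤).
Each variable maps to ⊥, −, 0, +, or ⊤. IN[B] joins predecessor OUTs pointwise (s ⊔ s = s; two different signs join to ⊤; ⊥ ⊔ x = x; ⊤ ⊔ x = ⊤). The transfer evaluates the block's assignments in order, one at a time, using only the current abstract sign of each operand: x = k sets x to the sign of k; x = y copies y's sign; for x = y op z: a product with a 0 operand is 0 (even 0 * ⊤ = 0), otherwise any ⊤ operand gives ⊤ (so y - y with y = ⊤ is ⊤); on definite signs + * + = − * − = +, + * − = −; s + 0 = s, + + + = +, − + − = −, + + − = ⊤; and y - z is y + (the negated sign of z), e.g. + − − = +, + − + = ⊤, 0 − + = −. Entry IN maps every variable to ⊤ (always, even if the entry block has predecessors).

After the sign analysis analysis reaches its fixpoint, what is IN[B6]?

Fixpoint table:
  B0:   IN=(all ⊤)   OUT={a:+, d:+, f:0; rest ⊤}
  B1:   IN={a:+, d:+, f:0; rest ⊤}   OUT={a:+, d:+, e:-, f:-; rest ⊤}
  B2:   IN={a:+, d:+, e:-, f:-; rest ⊤}   OUT={a:+, b:-, d:+, e:-, f:-; rest ⊤}
  B3:   IN={a:+, b:-, d:+, e:-, f:-; rest ⊤}   OUT={a:+, b:-, d:+, e:-, f:+; rest ⊤}
  B4:   IN={a:+, d:+, e:-; rest ⊤}   OUT={a:+, d:+, e:-; rest ⊤}
  B5:   IN={a:+, d:+, e:-; rest ⊤}   OUT={a:+, d:+, e:-; rest ⊤}
  B6:   IN={a:+, d:+, e:-; rest ⊤}   OUT={a:+, b:-, d:+, e:-; rest ⊤}
  B7:   IN={a:+, b:-, d:+, e:-; rest ⊤}   OUT={a:+, b:-, d:+, e:-; rest ⊤}
  B8:   IN={a:+, b:-, d:+, e:-; rest ⊤}   OUT={a:+, b:+, d:+, e:-; rest ⊤}
  B9:   IN={a:+, d:+, e:-; rest ⊤}   OUT={a:+, e:-; rest ⊤}

Merge at B6: IN[B6] = OUT[B5] = {a: +, b: ⊤, c: ⊤, d: +, e: -, f: ⊤}

Answer: {a: +, b: ⊤, c: ⊤, d: +, e: -, f: ⊤}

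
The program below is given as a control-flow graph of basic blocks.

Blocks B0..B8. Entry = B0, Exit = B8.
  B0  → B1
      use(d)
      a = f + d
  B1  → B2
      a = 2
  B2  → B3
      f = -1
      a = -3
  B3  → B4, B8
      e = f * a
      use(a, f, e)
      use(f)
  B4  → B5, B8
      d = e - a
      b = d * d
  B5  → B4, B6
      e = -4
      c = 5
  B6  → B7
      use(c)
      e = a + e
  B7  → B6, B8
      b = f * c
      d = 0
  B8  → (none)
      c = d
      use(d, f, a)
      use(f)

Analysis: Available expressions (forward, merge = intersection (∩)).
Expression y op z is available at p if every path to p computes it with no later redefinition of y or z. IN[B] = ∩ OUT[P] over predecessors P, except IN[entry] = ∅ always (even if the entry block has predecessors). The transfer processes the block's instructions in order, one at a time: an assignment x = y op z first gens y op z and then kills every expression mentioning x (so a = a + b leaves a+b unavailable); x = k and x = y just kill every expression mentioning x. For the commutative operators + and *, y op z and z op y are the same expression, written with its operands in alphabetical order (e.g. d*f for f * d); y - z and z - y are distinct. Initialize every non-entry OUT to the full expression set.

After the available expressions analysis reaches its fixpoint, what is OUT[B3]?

Fixpoint table:
  B0:  IN={}  OUT={d+f}
  B1:  IN={d+f}  OUT={d+f}
  B2:  IN={d+f}  OUT={}
  B3:  IN={}  OUT={a*f}
  B4:  IN={a*f}  OUT={a*f, d*d, e-a}
  B5:  IN={a*f, d*d, e-a}  OUT={a*f, d*d}
  B6:  IN={a*f}  OUT={a*f}
  B7:  IN={a*f}  OUT={a*f, c*f}
  B8:  IN={a*f}  OUT={a*f}

Merge at B3: IN[B3] = OUT[B2] = {}
Applying B3's transfer function to that IN value gives OUT[B3] (row B3 above).

Answer: {a*f}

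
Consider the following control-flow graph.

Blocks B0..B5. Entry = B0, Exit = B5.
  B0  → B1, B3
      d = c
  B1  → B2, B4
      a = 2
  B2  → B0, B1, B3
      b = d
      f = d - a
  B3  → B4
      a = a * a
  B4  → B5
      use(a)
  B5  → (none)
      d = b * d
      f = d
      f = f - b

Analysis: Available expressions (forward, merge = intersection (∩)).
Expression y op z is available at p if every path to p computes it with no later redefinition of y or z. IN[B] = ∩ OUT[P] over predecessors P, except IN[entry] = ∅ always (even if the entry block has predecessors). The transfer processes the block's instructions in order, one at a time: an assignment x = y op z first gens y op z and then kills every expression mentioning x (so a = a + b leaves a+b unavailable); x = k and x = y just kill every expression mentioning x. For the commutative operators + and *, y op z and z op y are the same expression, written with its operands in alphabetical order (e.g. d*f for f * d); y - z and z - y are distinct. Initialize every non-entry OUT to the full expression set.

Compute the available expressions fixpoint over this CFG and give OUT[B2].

Answer: {d-a}

Derivation:
Fixpoint table:
  B0:   IN={}   OUT={}
  B1:   IN={}   OUT={}
  B2:   IN={}   OUT={d-a}
  B3:   IN={}   OUT={}
  B4:   IN={}   OUT={}
  B5:   IN={}   OUT={}

Merge at B2: IN[B2] = OUT[B1] = {}
Applying B2's transfer function to that IN value gives OUT[B2] (row B2 above).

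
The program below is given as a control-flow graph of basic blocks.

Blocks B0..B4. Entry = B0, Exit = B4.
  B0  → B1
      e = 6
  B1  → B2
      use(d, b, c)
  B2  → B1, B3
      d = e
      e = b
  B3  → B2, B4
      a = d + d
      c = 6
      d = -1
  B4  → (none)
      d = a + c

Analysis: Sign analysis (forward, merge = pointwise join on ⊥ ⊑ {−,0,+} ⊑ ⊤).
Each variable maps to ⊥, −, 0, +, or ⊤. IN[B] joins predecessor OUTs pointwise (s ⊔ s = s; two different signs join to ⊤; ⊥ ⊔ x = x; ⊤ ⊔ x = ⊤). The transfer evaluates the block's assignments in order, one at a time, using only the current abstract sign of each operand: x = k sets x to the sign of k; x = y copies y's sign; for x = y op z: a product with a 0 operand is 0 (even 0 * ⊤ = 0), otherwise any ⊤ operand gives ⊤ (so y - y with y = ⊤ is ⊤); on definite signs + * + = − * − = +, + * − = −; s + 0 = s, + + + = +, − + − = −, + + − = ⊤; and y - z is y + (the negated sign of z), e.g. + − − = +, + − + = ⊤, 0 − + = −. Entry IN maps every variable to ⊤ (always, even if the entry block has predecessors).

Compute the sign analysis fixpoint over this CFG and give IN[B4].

Answer: {a: ⊤, b: ⊤, c: +, d: -, e: ⊤, f: ⊤}

Derivation:
Per-block solution:
  B0:   IN=(all ⊤)   OUT={e:+; rest ⊤}
  B1:   IN=(all ⊤)   OUT=(all ⊤)
  B2:   IN=(all ⊤)   OUT=(all ⊤)
  B3:   IN=(all ⊤)   OUT={c:+, d:-; rest ⊤}
  B4:   IN={c:+, d:-; rest ⊤}   OUT={c:+; rest ⊤}

Merge at B4: IN[B4] = OUT[B3] = {a: ⊤, b: ⊤, c: +, d: -, e: ⊤, f: ⊤}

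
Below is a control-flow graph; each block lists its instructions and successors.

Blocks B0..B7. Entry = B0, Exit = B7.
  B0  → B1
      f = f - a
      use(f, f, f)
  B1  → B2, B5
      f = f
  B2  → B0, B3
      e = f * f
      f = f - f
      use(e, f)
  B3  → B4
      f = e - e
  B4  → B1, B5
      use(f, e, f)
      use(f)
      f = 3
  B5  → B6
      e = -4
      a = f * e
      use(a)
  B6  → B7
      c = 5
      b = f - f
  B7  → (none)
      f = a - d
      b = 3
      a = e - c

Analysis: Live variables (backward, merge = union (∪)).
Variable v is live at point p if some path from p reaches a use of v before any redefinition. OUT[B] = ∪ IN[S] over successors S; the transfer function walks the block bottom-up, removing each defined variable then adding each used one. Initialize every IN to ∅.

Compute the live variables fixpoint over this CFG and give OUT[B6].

Converged values:
  B0:  IN={a, d, f}  OUT={a, d, f}
  B1:  IN={a, d, f}  OUT={a, d, f}
  B2:  IN={a, d, f}  OUT={a, d, e, f}
  B3:  IN={a, d, e}  OUT={a, d, e, f}
  B4:  IN={a, d, e, f}  OUT={a, d, f}
  B5:  IN={d, f}  OUT={a, d, e, f}
  B6:  IN={a, d, e, f}  OUT={a, c, d, e}
  B7:  IN={a, c, d, e}  OUT={}

Merge at B6: OUT[B6] = IN[B7] = {a, c, d, e}

Answer: {a, c, d, e}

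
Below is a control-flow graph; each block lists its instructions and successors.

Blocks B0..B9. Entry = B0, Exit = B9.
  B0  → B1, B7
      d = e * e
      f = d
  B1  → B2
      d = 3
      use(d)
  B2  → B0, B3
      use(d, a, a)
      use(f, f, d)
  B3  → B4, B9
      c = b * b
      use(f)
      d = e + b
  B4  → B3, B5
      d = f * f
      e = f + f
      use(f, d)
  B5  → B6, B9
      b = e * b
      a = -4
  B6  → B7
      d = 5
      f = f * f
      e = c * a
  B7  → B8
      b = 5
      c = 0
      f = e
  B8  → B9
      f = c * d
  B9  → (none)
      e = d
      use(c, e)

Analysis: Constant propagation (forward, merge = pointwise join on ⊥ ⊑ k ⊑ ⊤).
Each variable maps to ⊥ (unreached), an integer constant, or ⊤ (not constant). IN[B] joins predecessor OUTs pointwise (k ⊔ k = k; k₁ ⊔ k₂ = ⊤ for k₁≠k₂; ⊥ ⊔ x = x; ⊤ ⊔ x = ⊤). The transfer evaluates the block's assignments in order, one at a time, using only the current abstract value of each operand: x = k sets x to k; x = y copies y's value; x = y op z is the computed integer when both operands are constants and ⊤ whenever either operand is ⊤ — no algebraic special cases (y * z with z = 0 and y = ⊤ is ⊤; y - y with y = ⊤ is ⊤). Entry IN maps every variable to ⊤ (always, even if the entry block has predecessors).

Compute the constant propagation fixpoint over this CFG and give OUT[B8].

Answer: {a: ⊤, b: 5, c: 0, d: ⊤, e: ⊤, f: ⊤}

Trace:
Converged values:
  B0:  IN=(all ⊤)  OUT=(all ⊤)
  B1:  IN=(all ⊤)  OUT={d:3; rest ⊤}
  B2:  IN={d:3; rest ⊤}  OUT={d:3; rest ⊤}
  B3:  IN=(all ⊤)  OUT=(all ⊤)
  B4:  IN=(all ⊤)  OUT=(all ⊤)
  B5:  IN=(all ⊤)  OUT={a:-4; rest ⊤}
  B6:  IN={a:-4; rest ⊤}  OUT={a:-4, d:5; rest ⊤}
  B7:  IN=(all ⊤)  OUT={b:5, c:0; rest ⊤}
  B8:  IN={b:5, c:0; rest ⊤}  OUT={b:5, c:0; rest ⊤}
  B9:  IN=(all ⊤)  OUT=(all ⊤)

Merge at B8: IN[B8] = OUT[B7] = {a: ⊤, b: 5, c: 0, d: ⊤, e: ⊤, f: ⊤}
Applying B8's transfer function to that IN value gives OUT[B8] (row B8 above).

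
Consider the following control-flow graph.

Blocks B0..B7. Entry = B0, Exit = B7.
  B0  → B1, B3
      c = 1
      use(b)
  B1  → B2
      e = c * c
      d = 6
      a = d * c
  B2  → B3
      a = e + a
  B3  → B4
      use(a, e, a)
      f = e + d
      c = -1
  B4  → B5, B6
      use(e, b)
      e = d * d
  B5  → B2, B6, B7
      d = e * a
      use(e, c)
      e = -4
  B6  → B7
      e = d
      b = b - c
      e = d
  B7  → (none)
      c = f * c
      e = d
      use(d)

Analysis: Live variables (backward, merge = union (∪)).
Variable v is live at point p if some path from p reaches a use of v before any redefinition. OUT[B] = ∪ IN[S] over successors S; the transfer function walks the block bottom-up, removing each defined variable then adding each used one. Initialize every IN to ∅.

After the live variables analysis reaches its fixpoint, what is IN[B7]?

Answer: {c, d, f}

Working:
Fixpoint table:
  B0:  IN={a, b, d, e}  OUT={a, b, c, d, e}
  B1:  IN={b, c}  OUT={a, b, d, e}
  B2:  IN={a, b, d, e}  OUT={a, b, d, e}
  B3:  IN={a, b, d, e}  OUT={a, b, c, d, e, f}
  B4:  IN={a, b, c, d, e, f}  OUT={a, b, c, d, e, f}
  B5:  IN={a, b, c, e, f}  OUT={a, b, c, d, e, f}
  B6:  IN={b, c, d, f}  OUT={c, d, f}
  B7:  IN={c, d, f}  OUT={}

B7 is the boundary node: OUT[B7] = {}
Applying B7's transfer function to that OUT value gives IN[B7] (row B7 above).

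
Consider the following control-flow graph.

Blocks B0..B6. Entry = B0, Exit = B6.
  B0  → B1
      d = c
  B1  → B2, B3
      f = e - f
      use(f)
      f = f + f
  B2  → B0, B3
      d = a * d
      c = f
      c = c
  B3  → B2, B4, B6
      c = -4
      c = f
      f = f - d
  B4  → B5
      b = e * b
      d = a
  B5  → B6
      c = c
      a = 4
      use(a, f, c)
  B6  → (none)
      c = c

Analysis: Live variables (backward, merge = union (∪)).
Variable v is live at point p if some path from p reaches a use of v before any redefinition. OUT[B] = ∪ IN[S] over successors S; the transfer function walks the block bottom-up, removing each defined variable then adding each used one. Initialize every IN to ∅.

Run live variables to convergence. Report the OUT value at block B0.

Answer: {a, b, d, e, f}

Working:
Converged values:
  B0:  IN={a, b, c, e, f}  OUT={a, b, d, e, f}
  B1:  IN={a, b, d, e, f}  OUT={a, b, d, e, f}
  B2:  IN={a, b, d, e, f}  OUT={a, b, c, d, e, f}
  B3:  IN={a, b, d, e, f}  OUT={a, b, c, d, e, f}
  B4:  IN={a, b, c, e, f}  OUT={c, f}
  B5:  IN={c, f}  OUT={c}
  B6:  IN={c}  OUT={}

Merge at B0: OUT[B0] = IN[B1] = {a, b, d, e, f}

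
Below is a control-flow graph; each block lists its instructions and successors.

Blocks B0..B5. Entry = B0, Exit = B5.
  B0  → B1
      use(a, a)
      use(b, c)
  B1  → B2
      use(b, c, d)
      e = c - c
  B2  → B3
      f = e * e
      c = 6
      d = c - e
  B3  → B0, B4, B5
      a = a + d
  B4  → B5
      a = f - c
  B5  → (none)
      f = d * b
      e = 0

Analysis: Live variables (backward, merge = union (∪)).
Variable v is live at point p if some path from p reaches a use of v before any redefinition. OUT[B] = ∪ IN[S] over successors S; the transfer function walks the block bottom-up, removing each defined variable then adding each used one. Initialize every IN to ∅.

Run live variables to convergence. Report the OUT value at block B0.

Fixpoint table:
  B0:  IN={a, b, c, d}  OUT={a, b, c, d}
  B1:  IN={a, b, c, d}  OUT={a, b, e}
  B2:  IN={a, b, e}  OUT={a, b, c, d, f}
  B3:  IN={a, b, c, d, f}  OUT={a, b, c, d, f}
  B4:  IN={b, c, d, f}  OUT={b, d}
  B5:  IN={b, d}  OUT={}

Merge at B0: OUT[B0] = IN[B1] = {a, b, c, d}

Answer: {a, b, c, d}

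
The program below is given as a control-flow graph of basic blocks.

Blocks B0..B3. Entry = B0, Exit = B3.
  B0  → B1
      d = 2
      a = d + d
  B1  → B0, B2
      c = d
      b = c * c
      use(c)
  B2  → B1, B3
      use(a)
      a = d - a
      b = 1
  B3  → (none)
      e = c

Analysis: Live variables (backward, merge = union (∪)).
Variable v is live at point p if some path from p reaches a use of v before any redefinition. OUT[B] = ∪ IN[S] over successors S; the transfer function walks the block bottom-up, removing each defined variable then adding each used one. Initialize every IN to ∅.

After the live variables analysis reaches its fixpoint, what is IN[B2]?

Answer: {a, c, d}

Trace:
Converged values:
  B0: | IN={} | OUT={a, d}
  B1: | IN={a, d} | OUT={a, c, d}
  B2: | IN={a, c, d} | OUT={a, c, d}
  B3: | IN={c} | OUT={}

Merge at B2: OUT[B2] = IN[B1] ⊔ IN[B3] = {a, c, d}
Applying B2's transfer function to that OUT value gives IN[B2] (row B2 above).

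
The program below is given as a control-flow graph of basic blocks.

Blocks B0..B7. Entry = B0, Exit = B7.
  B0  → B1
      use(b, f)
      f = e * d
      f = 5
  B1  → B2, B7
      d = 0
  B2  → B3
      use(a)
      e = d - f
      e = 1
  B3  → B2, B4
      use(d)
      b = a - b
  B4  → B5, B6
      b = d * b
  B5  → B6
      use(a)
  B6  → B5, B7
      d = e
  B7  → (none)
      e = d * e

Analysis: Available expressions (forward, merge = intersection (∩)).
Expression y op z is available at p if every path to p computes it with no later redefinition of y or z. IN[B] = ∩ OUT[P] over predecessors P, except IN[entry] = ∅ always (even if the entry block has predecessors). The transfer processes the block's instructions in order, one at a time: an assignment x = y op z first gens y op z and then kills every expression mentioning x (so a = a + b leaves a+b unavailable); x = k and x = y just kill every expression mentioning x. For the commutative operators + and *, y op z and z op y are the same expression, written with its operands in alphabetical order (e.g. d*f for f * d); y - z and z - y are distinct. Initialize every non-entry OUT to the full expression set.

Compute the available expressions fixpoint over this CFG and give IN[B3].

Converged values:
  B0:  IN={}  OUT={d*e}
  B1:  IN={d*e}  OUT={}
  B2:  IN={}  OUT={d-f}
  B3:  IN={d-f}  OUT={d-f}
  B4:  IN={d-f}  OUT={d-f}
  B5:  IN={}  OUT={}
  B6:  IN={}  OUT={}
  B7:  IN={}  OUT={}

Merge at B3: IN[B3] = OUT[B2] = {d-f}

Answer: {d-f}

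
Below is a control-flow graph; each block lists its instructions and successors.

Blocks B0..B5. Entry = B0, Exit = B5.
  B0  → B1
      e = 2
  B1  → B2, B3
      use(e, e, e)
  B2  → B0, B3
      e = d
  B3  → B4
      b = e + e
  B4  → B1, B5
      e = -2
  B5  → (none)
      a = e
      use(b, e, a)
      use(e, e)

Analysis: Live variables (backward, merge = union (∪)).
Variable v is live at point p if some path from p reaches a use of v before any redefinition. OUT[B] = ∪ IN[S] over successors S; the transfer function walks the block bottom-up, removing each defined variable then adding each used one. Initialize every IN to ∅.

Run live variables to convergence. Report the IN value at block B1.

Answer: {d, e}

Trace:
Fixpoint table:
  B0:  IN={d}  OUT={d, e}
  B1:  IN={d, e}  OUT={d, e}
  B2:  IN={d}  OUT={d, e}
  B3:  IN={d, e}  OUT={b, d}
  B4:  IN={b, d}  OUT={b, d, e}
  B5:  IN={b, e}  OUT={}

Merge at B1: OUT[B1] = IN[B2] ⊔ IN[B3] = {d, e}
Applying B1's transfer function to that OUT value gives IN[B1] (row B1 above).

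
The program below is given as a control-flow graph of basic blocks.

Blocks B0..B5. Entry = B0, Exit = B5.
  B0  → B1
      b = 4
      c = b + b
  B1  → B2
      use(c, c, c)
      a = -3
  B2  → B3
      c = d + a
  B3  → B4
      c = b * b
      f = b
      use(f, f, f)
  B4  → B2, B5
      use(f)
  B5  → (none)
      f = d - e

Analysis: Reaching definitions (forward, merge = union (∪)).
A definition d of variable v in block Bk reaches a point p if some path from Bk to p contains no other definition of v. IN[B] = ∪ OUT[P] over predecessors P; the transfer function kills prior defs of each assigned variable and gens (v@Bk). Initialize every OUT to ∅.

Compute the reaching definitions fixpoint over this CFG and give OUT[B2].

Answer: {a@B1, b@B0, c@B2, f@B3}

Derivation:
Converged values:
  B0: | IN={} | OUT={b@B0, c@B0}
  B1: | IN={b@B0, c@B0} | OUT={a@B1, b@B0, c@B0}
  B2: | IN={a@B1, b@B0, c@B0, c@B3, f@B3} | OUT={a@B1, b@B0, c@B2, f@B3}
  B3: | IN={a@B1, b@B0, c@B2, f@B3} | OUT={a@B1, b@B0, c@B3, f@B3}
  B4: | IN={a@B1, b@B0, c@B3, f@B3} | OUT={a@B1, b@B0, c@B3, f@B3}
  B5: | IN={a@B1, b@B0, c@B3, f@B3} | OUT={a@B1, b@B0, c@B3, f@B5}

Merge at B2: IN[B2] = OUT[B1] ⊔ OUT[B4] = {a@B1, b@B0, c@B0, c@B3, f@B3}
Applying B2's transfer function to that IN value gives OUT[B2] (row B2 above).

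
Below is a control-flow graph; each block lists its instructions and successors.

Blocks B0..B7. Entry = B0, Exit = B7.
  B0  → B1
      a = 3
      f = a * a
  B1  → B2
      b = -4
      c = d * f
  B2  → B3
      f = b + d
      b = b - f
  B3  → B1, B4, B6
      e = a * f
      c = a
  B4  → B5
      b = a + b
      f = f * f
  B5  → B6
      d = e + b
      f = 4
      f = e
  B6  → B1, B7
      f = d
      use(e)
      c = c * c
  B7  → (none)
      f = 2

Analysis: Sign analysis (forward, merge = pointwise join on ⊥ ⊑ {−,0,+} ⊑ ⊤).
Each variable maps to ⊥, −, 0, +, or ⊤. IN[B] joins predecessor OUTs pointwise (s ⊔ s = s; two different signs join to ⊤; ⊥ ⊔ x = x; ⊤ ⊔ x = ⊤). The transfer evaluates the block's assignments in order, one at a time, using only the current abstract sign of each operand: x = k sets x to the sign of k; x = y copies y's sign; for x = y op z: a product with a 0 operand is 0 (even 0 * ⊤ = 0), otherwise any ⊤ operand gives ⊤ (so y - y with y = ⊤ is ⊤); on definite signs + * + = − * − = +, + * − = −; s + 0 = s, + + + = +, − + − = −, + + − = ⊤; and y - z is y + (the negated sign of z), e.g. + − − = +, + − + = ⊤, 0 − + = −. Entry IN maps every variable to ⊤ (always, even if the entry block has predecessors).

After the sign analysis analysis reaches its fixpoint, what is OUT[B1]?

Converged values:
  B0:  IN=(all ⊤)  OUT={a:+, f:+; rest ⊤}
  B1:  IN={a:+; rest ⊤}  OUT={a:+, b:-; rest ⊤}
  B2:  IN={a:+, b:-; rest ⊤}  OUT={a:+; rest ⊤}
  B3:  IN={a:+; rest ⊤}  OUT={a:+, c:+; rest ⊤}
  B4:  IN={a:+, c:+; rest ⊤}  OUT={a:+, c:+; rest ⊤}
  B5:  IN={a:+, c:+; rest ⊤}  OUT={a:+, c:+; rest ⊤}
  B6:  IN={a:+, c:+; rest ⊤}  OUT={a:+, c:+; rest ⊤}
  B7:  IN={a:+, c:+; rest ⊤}  OUT={a:+, c:+, f:+; rest ⊤}

Merge at B1: IN[B1] = OUT[B0] ⊔ OUT[B3] ⊔ OUT[B6] = {a: +, b: ⊤, c: ⊤, d: ⊤, e: ⊤, f: ⊤}
Applying B1's transfer function to that IN value gives OUT[B1] (row B1 above).

Answer: {a: +, b: -, c: ⊤, d: ⊤, e: ⊤, f: ⊤}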